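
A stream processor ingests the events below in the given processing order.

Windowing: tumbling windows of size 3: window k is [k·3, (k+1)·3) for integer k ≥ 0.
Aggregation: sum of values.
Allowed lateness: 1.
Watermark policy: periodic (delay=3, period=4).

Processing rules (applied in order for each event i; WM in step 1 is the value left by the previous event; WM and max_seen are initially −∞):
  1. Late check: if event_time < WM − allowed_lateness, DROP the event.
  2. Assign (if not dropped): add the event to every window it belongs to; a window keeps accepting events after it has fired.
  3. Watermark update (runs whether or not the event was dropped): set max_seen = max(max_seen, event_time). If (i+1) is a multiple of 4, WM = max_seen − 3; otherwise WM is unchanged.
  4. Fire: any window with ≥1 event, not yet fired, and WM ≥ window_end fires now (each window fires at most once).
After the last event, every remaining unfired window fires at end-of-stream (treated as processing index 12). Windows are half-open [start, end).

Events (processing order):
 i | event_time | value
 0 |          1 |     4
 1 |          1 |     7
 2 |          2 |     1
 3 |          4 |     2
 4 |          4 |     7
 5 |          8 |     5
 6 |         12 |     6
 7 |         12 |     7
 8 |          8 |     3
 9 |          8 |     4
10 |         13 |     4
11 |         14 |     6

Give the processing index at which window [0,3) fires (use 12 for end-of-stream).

7

i=0 t=1 v=4: → [0,3); WM=−∞
i=1 t=1 v=7: → [0,3); WM=−∞
i=2 t=2 v=1: → [0,3); WM=−∞
i=3 t=4 v=2: → [3,6); WM=1
i=4 t=4 v=7: → [3,6); WM=1
i=5 t=8 v=5: → [6,9); WM=1
i=6 t=12 v=6: → [12,15); WM=1
i=7 t=12 v=7: → [12,15); WM=9; [0,3) fires=12 [3,6) fires=9 [6,9) fires=5
i=8 t=8 v=3: → [6,9); WM=9
i=9 t=8 v=4: → [6,9); WM=9
i=10 t=13 v=4: → [12,15); WM=9
i=11 t=14 v=6: → [12,15); WM=11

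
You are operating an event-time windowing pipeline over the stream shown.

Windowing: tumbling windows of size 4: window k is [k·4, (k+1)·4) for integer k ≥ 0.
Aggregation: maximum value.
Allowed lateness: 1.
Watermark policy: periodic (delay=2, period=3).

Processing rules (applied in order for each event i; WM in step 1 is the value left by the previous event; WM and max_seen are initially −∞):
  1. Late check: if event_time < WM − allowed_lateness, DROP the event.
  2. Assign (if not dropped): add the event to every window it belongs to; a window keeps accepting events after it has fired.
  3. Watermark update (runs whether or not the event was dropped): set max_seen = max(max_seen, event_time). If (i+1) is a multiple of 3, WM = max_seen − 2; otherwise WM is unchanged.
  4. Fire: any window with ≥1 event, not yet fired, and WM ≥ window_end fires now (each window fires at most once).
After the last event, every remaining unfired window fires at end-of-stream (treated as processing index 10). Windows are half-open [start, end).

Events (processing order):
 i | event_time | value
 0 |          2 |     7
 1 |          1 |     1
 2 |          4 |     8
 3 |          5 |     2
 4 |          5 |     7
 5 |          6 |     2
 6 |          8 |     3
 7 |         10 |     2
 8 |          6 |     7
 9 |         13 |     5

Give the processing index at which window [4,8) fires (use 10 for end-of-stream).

8

i=0 t=2 v=7: → [0,4); WM=−∞
i=1 t=1 v=1: → [0,4); WM=−∞
i=2 t=4 v=8: → [4,8); WM=2
i=3 t=5 v=2: → [4,8); WM=2
i=4 t=5 v=7: → [4,8); WM=2
i=5 t=6 v=2: → [4,8); WM=4; [0,4) fires=7
i=6 t=8 v=3: → [8,12); WM=4
i=7 t=10 v=2: → [8,12); WM=4
i=8 t=6 v=7: → [4,8); WM=8; [4,8) fires=8
i=9 t=13 v=5: → [12,16); WM=8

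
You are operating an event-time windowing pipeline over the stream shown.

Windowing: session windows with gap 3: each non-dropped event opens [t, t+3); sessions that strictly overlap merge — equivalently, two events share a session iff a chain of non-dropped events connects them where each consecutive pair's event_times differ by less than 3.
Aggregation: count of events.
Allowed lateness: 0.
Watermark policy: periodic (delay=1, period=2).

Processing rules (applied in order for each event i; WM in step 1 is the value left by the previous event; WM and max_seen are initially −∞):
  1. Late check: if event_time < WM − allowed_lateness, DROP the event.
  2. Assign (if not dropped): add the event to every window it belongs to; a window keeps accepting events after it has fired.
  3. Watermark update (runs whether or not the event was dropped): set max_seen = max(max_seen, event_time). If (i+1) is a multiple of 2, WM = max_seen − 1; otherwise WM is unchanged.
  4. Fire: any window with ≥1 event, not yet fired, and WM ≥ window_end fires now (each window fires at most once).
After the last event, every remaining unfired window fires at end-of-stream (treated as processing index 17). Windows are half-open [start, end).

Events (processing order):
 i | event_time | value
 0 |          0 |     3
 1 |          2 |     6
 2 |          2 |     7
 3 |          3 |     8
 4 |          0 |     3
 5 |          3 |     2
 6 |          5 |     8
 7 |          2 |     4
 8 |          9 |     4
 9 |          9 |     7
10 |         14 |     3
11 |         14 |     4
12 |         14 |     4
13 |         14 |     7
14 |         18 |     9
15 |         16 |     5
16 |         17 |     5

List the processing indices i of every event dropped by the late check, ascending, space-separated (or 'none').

4

i=0 t=0 v=3: → [0,3); WM=−∞
i=1 t=2 v=6: → [0,5); WM=1
i=2 t=2 v=7: → [0,5); WM=1
i=3 t=3 v=8: → [0,6); WM=2
i=4 t=0 v=3: DROP (t<2-0); WM=2
i=5 t=3 v=2: → [0,6); WM=2
i=6 t=5 v=8: → [0,8); WM=2
i=7 t=2 v=4: → [0,8); WM=4
i=8 t=9 v=4: → [9,12); WM=4
i=9 t=9 v=7: → [9,12); WM=8
i=10 t=14 v=3: → [14,17); WM=8
i=11 t=14 v=4: → [14,17); WM=13
i=12 t=14 v=4: → [14,17); WM=13
i=13 t=14 v=7: → [14,17); WM=13
i=14 t=18 v=9: → [18,21); WM=13
i=15 t=16 v=5: → [14,21); WM=17
i=16 t=17 v=5: → [14,21); WM=17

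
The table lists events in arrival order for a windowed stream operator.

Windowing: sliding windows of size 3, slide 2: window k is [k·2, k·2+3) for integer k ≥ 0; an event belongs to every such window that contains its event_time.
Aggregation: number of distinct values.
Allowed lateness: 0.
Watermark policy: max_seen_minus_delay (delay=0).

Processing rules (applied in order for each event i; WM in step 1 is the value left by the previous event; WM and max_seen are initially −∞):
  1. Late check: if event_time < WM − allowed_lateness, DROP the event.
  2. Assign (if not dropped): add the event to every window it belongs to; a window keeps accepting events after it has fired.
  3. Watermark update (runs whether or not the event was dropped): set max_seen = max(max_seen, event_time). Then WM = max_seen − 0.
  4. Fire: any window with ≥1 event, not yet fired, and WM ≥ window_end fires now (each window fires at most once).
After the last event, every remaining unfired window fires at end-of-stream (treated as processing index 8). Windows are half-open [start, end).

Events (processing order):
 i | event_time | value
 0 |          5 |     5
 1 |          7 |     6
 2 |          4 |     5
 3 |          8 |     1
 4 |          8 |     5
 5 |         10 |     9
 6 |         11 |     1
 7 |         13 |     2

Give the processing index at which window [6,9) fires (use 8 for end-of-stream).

5

i=0 t=5 v=5: → [4,7); WM=5
i=1 t=7 v=6: → [6,9); WM=7; [4,7) fires=1
i=2 t=4 v=5: DROP (t<7-0); WM=7
i=3 t=8 v=1: → [8,11),[6,9); WM=8
i=4 t=8 v=5: → [8,11),[6,9); WM=8
i=5 t=10 v=9: → [10,13),[8,11); WM=10; [6,9) fires=3
i=6 t=11 v=1: → [10,13); WM=11; [8,11) fires=3
i=7 t=13 v=2: → [12,15); WM=13; [10,13) fires=2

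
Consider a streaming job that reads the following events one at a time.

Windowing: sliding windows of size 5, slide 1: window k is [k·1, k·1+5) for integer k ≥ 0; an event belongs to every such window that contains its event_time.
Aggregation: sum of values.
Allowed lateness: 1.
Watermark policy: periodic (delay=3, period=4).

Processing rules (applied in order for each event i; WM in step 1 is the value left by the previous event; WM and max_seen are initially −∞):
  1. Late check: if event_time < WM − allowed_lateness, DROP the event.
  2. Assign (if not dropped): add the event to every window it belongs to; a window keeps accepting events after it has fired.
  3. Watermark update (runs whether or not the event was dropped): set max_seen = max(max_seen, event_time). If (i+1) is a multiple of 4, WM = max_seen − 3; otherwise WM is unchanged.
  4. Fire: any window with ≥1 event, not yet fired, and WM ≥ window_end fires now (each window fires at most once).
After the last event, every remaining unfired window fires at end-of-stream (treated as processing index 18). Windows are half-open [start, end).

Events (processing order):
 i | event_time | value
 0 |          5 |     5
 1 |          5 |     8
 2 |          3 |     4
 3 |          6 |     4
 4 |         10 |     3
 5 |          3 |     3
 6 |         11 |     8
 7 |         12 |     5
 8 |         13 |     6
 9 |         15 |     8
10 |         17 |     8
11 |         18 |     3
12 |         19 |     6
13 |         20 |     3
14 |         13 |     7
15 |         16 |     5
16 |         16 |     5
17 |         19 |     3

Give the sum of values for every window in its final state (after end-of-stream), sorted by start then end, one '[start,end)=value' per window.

i=0 t=5 v=5: → [5,10),[4,9),[3,8),[2,7),[1,6); WM=−∞
i=1 t=5 v=8: → [5,10),[4,9),[3,8),[2,7),[1,6); WM=−∞
i=2 t=3 v=4: → [3,8),[2,7),[1,6),[0,5); WM=−∞
i=3 t=6 v=4: → [6,11),[5,10),[4,9),[3,8),[2,7); WM=3
i=4 t=10 v=3: → [10,15),[9,14),[8,13),[7,12),[6,11); WM=3
i=5 t=3 v=3: → [3,8),[2,7),[1,6),[0,5); WM=3
i=6 t=11 v=8: → [11,16),[10,15),[9,14),[8,13),[7,12); WM=3
i=7 t=12 v=5: → [12,17),[11,16),[10,15),[9,14),[8,13); WM=9; [0,5) fires=7 [1,6) fires=20 [2,7) fires=24 [3,8) fires=24 [4,9) fires=17
i=8 t=13 v=6: → [13,18),[12,17),[11,16),[10,15),[9,14); WM=9
i=9 t=15 v=8: → [15,20),[14,19),[13,18),[12,17),[11,16); WM=9
i=10 t=17 v=8: → [17,22),[16,21),[15,20),[14,19),[13,18); WM=9
i=11 t=18 v=3: → [18,23),[17,22),[16,21),[15,20),[14,19); WM=15; [5,10) fires=17 [6,11) fires=7 [7,12) fires=11 [8,13) fires=16 [9,14) fires=22 [10,15) fires=22
i=12 t=19 v=6: → [19,24),[18,23),[17,22),[16,21),[15,20); WM=15
i=13 t=20 v=3: → [20,25),[19,24),[18,23),[17,22),[16,21); WM=15
i=14 t=13 v=7: DROP (t<15-1); WM=15
i=15 t=16 v=5: → [16,21),[15,20),[14,19),[13,18),[12,17); WM=17; [11,16) fires=27 [12,17) fires=24
i=16 t=16 v=5: → [16,21),[15,20),[14,19),[13,18),[12,17); WM=17
i=17 t=19 v=3: → [19,24),[18,23),[17,22),[16,21),[15,20); WM=17

[0,5)=7 [1,6)=20 [2,7)=24 [3,8)=24 [4,9)=17 [5,10)=17 [6,11)=7 [7,12)=11 [8,13)=16 [9,14)=22 [10,15)=22 [11,16)=27 [12,17)=29 [13,18)=32 [14,19)=29 [15,20)=38 [16,21)=33 [17,22)=23 [18,23)=15 [19,24)=12 [20,25)=3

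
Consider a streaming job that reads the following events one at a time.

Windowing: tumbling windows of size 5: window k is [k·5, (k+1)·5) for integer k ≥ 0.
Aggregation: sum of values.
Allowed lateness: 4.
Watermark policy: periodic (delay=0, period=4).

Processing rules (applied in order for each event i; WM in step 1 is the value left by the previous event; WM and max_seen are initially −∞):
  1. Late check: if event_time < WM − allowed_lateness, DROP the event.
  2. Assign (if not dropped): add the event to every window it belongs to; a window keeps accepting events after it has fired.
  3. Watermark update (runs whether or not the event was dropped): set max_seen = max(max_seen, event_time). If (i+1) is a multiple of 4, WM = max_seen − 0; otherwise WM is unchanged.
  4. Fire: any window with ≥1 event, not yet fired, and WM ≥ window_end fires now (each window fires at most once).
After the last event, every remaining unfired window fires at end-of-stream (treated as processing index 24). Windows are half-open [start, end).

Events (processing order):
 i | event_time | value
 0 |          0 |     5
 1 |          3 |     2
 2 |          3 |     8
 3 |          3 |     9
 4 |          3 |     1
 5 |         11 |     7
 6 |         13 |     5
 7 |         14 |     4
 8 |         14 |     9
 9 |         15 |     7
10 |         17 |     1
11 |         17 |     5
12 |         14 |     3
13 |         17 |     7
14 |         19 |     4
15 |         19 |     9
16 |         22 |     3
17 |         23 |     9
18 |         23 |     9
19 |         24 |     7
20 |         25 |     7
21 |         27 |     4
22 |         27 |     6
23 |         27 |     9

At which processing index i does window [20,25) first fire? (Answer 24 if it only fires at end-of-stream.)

23

i=0 t=0 v=5: → [0,5); WM=−∞
i=1 t=3 v=2: → [0,5); WM=−∞
i=2 t=3 v=8: → [0,5); WM=−∞
i=3 t=3 v=9: → [0,5); WM=3
i=4 t=3 v=1: → [0,5); WM=3
i=5 t=11 v=7: → [10,15); WM=3
i=6 t=13 v=5: → [10,15); WM=3
i=7 t=14 v=4: → [10,15); WM=14; [0,5) fires=25
i=8 t=14 v=9: → [10,15); WM=14
i=9 t=15 v=7: → [15,20); WM=14
i=10 t=17 v=1: → [15,20); WM=14
i=11 t=17 v=5: → [15,20); WM=17; [10,15) fires=25
i=12 t=14 v=3: → [10,15); WM=17
i=13 t=17 v=7: → [15,20); WM=17
i=14 t=19 v=4: → [15,20); WM=17
i=15 t=19 v=9: → [15,20); WM=19
i=16 t=22 v=3: → [20,25); WM=19
i=17 t=23 v=9: → [20,25); WM=19
i=18 t=23 v=9: → [20,25); WM=19
i=19 t=24 v=7: → [20,25); WM=24; [15,20) fires=33
i=20 t=25 v=7: → [25,30); WM=24
i=21 t=27 v=4: → [25,30); WM=24
i=22 t=27 v=6: → [25,30); WM=24
i=23 t=27 v=9: → [25,30); WM=27; [20,25) fires=28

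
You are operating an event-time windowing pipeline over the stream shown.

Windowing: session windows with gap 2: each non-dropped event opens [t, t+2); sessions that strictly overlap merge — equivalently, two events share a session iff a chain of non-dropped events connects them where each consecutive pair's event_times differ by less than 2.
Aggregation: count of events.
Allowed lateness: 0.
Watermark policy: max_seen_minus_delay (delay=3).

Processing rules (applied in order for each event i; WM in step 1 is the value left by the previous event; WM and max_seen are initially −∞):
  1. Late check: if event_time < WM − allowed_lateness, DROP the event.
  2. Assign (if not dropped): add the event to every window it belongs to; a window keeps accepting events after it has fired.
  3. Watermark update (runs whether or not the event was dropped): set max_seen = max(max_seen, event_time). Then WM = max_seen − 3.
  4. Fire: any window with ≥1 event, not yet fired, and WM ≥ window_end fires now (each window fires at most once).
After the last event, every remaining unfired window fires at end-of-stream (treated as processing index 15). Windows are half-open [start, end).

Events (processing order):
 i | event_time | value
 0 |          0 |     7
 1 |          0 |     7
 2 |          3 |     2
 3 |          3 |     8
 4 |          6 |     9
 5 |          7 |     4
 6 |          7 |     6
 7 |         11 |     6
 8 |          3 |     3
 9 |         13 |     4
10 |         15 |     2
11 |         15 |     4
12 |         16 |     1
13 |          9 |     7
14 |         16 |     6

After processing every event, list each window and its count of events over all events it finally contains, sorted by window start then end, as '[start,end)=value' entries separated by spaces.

[0,2)=2 [3,5)=2 [6,9)=3 [11,13)=1 [13,15)=1 [15,18)=4

i=0 t=0 v=7: → [0,2); WM=-3
i=1 t=0 v=7: → [0,2); WM=-3
i=2 t=3 v=2: → [3,5); WM=0
i=3 t=3 v=8: → [3,5); WM=0
i=4 t=6 v=9: → [6,8); WM=3
i=5 t=7 v=4: → [6,9); WM=4
i=6 t=7 v=6: → [6,9); WM=4
i=7 t=11 v=6: → [11,13); WM=8
i=8 t=3 v=3: DROP (t<8-0); WM=8
i=9 t=13 v=4: → [13,15); WM=10
i=10 t=15 v=2: → [15,17); WM=12
i=11 t=15 v=4: → [15,17); WM=12
i=12 t=16 v=1: → [15,18); WM=13
i=13 t=9 v=7: DROP (t<13-0); WM=13
i=14 t=16 v=6: → [15,18); WM=13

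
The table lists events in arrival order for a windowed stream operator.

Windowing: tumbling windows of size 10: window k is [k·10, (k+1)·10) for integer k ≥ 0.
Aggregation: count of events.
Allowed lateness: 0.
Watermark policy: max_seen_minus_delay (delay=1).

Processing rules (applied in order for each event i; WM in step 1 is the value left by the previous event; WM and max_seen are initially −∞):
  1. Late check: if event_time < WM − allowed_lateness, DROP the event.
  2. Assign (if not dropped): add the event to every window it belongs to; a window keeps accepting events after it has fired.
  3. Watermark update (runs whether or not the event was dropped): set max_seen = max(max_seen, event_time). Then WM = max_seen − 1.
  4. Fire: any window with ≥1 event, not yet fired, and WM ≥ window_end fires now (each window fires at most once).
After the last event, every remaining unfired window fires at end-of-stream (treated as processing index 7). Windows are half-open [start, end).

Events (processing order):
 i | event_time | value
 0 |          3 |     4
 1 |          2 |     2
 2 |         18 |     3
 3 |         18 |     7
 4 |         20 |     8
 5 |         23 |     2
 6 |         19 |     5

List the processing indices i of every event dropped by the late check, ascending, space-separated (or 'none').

i=0 t=3 v=4: → [0,10); WM=2
i=1 t=2 v=2: → [0,10); WM=2
i=2 t=18 v=3: → [10,20); WM=17; [0,10) fires=2
i=3 t=18 v=7: → [10,20); WM=17
i=4 t=20 v=8: → [20,30); WM=19
i=5 t=23 v=2: → [20,30); WM=22; [10,20) fires=2
i=6 t=19 v=5: DROP (t<22-0); WM=22

6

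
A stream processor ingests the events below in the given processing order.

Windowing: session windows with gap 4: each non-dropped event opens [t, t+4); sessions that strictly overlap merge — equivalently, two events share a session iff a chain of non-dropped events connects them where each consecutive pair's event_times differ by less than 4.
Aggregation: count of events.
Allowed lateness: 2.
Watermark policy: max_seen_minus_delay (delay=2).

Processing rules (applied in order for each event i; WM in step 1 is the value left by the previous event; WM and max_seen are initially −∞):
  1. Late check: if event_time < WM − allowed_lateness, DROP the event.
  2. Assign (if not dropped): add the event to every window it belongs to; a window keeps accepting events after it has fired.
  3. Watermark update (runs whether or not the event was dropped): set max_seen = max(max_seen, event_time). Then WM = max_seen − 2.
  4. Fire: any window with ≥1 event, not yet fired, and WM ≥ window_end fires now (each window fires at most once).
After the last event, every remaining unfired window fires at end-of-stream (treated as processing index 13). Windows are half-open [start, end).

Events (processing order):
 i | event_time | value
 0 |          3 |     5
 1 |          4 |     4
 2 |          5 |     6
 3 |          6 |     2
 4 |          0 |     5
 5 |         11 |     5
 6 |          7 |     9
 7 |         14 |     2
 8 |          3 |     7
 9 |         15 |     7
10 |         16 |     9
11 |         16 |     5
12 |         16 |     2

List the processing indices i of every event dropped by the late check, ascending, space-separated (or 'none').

4 8

i=0 t=3 v=5: → [3,7); WM=1
i=1 t=4 v=4: → [3,8); WM=2
i=2 t=5 v=6: → [3,9); WM=3
i=3 t=6 v=2: → [3,10); WM=4
i=4 t=0 v=5: DROP (t<4-2); WM=4
i=5 t=11 v=5: → [11,15); WM=9
i=6 t=7 v=9: → [3,11); WM=9
i=7 t=14 v=2: → [11,18); WM=12
i=8 t=3 v=7: DROP (t<12-2); WM=12
i=9 t=15 v=7: → [11,19); WM=13
i=10 t=16 v=9: → [11,20); WM=14
i=11 t=16 v=5: → [11,20); WM=14
i=12 t=16 v=2: → [11,20); WM=14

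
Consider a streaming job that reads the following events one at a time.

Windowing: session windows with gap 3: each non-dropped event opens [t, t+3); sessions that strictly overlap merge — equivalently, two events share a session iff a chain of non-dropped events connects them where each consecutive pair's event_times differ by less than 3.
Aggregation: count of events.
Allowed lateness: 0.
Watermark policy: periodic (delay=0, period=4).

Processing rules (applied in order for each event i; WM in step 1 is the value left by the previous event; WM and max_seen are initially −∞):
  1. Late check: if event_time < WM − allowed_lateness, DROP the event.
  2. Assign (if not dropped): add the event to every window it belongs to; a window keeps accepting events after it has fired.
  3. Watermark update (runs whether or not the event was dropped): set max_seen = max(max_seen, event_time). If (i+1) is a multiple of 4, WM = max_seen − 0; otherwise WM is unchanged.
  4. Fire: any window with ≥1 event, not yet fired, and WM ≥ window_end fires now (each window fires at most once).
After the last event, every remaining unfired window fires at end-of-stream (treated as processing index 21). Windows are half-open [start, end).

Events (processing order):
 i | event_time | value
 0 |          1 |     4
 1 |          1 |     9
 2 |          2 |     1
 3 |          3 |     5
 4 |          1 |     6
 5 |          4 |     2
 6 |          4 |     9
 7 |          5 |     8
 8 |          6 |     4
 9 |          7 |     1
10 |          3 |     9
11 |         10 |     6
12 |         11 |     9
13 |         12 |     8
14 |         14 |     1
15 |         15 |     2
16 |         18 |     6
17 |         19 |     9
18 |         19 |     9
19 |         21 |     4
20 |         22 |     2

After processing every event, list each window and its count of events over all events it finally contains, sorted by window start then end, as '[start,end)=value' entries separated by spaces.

i=0 t=1 v=4: → [1,4); WM=−∞
i=1 t=1 v=9: → [1,4); WM=−∞
i=2 t=2 v=1: → [1,5); WM=−∞
i=3 t=3 v=5: → [1,6); WM=3
i=4 t=1 v=6: DROP (t<3-0); WM=3
i=5 t=4 v=2: → [1,7); WM=3
i=6 t=4 v=9: → [1,7); WM=3
i=7 t=5 v=8: → [1,8); WM=5
i=8 t=6 v=4: → [1,9); WM=5
i=9 t=7 v=1: → [1,10); WM=5
i=10 t=3 v=9: DROP (t<5-0); WM=5
i=11 t=10 v=6: → [10,13); WM=10
i=12 t=11 v=9: → [10,14); WM=10
i=13 t=12 v=8: → [10,15); WM=10
i=14 t=14 v=1: → [10,17); WM=10
i=15 t=15 v=2: → [10,18); WM=15
i=16 t=18 v=6: → [18,21); WM=15
i=17 t=19 v=9: → [18,22); WM=15
i=18 t=19 v=9: → [18,22); WM=15
i=19 t=21 v=4: → [18,24); WM=21
i=20 t=22 v=2: → [18,25); WM=21

[1,10)=9 [10,18)=5 [18,25)=5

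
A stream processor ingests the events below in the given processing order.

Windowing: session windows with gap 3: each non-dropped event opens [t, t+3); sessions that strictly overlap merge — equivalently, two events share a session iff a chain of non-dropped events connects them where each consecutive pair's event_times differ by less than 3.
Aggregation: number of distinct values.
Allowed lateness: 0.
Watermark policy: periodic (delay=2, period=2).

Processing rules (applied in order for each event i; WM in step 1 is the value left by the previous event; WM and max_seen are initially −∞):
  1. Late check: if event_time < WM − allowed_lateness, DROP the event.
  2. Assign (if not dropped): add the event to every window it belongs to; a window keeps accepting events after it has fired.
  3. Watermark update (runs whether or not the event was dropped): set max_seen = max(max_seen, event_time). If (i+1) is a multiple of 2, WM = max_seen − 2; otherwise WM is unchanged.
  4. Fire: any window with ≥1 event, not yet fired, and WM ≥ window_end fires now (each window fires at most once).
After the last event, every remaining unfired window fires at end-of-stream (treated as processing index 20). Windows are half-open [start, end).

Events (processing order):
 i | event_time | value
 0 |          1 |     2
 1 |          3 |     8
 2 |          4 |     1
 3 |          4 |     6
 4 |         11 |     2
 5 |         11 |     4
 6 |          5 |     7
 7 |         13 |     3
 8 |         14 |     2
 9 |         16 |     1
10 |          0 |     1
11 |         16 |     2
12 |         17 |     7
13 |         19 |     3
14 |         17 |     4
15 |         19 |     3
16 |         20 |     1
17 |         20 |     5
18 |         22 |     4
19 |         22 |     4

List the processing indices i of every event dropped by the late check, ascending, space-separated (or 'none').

i=0 t=1 v=2: → [1,4); WM=−∞
i=1 t=3 v=8: → [1,6); WM=1
i=2 t=4 v=1: → [1,7); WM=1
i=3 t=4 v=6: → [1,7); WM=2
i=4 t=11 v=2: → [11,14); WM=2
i=5 t=11 v=4: → [11,14); WM=9
i=6 t=5 v=7: DROP (t<9-0); WM=9
i=7 t=13 v=3: → [11,16); WM=11
i=8 t=14 v=2: → [11,17); WM=11
i=9 t=16 v=1: → [11,19); WM=14
i=10 t=0 v=1: DROP (t<14-0); WM=14
i=11 t=16 v=2: → [11,19); WM=14
i=12 t=17 v=7: → [11,20); WM=14
i=13 t=19 v=3: → [11,22); WM=17
i=14 t=17 v=4: → [11,22); WM=17
i=15 t=19 v=3: → [11,22); WM=17
i=16 t=20 v=1: → [11,23); WM=17
i=17 t=20 v=5: → [11,23); WM=18
i=18 t=22 v=4: → [11,25); WM=18
i=19 t=22 v=4: → [11,25); WM=20

6 10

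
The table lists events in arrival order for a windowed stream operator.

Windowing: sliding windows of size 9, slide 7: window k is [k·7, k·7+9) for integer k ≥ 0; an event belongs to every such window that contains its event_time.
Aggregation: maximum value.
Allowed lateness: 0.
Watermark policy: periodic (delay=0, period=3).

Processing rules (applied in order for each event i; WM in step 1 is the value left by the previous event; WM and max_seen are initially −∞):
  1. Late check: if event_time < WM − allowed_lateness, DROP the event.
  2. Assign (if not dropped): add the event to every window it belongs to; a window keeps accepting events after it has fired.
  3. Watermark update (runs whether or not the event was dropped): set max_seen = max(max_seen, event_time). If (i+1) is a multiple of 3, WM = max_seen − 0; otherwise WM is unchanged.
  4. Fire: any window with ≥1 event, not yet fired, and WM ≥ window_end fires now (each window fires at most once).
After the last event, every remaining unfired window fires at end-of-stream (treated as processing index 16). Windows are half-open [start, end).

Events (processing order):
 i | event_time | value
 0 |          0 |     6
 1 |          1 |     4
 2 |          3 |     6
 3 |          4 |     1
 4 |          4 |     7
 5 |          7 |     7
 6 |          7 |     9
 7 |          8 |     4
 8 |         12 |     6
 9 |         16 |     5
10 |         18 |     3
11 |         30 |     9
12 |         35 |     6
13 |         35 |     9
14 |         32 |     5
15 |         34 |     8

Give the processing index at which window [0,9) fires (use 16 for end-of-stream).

8

i=0 t=0 v=6: → [0,9); WM=−∞
i=1 t=1 v=4: → [0,9); WM=−∞
i=2 t=3 v=6: → [0,9); WM=3
i=3 t=4 v=1: → [0,9); WM=3
i=4 t=4 v=7: → [0,9); WM=3
i=5 t=7 v=7: → [7,16),[0,9); WM=7
i=6 t=7 v=9: → [7,16),[0,9); WM=7
i=7 t=8 v=4: → [7,16),[0,9); WM=7
i=8 t=12 v=6: → [7,16); WM=12; [0,9) fires=9
i=9 t=16 v=5: → [14,23); WM=12
i=10 t=18 v=3: → [14,23); WM=12
i=11 t=30 v=9: → [28,37); WM=30; [7,16) fires=9 [14,23) fires=5
i=12 t=35 v=6: → [35,44),[28,37); WM=30
i=13 t=35 v=9: → [35,44),[28,37); WM=30
i=14 t=32 v=5: → [28,37); WM=35
i=15 t=34 v=8: DROP (t<35-0); WM=35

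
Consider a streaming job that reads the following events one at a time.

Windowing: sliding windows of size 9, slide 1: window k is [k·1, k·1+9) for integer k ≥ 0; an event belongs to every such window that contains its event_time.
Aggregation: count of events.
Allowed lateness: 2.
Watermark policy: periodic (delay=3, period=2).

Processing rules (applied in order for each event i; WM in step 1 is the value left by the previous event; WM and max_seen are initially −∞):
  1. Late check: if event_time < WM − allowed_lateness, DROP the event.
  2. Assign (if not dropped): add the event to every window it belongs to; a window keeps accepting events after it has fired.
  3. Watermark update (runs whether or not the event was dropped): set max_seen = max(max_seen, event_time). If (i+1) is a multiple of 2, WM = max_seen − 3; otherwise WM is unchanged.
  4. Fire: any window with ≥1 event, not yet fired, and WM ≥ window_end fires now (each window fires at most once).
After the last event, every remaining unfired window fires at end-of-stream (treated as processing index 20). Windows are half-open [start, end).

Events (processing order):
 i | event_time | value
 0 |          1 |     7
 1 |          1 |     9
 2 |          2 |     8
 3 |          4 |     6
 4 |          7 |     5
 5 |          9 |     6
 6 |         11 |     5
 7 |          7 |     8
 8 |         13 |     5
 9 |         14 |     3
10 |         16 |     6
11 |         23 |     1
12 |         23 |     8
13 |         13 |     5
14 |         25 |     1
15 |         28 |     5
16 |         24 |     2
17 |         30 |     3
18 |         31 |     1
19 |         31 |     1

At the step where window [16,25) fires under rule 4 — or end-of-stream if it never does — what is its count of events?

3

i=0 t=1 v=7: → [1,10),[0,9); WM=−∞
i=1 t=1 v=9: → [1,10),[0,9); WM=-2
i=2 t=2 v=8: → [2,11),[1,10),[0,9); WM=-2
i=3 t=4 v=6: → [4,13),[3,12),[2,11),[1,10),[0,9); WM=1
i=4 t=7 v=5: → [7,16),[6,15),[5,14),[4,13),[3,12),[2,11),[1,10),[0,9); WM=1
i=5 t=9 v=6: → [9,18),[8,17),[7,16),[6,15),[5,14),[4,13),[3,12),[2,11),[1,10); WM=6
i=6 t=11 v=5: → [11,20),[10,19),[9,18),[8,17),[7,16),[6,15),[5,14),[4,13),[3,12); WM=6
i=7 t=7 v=8: → [7,16),[6,15),[5,14),[4,13),[3,12),[2,11),[1,10),[0,9); WM=8
i=8 t=13 v=5: → [13,22),[12,21),[11,20),[10,19),[9,18),[8,17),[7,16),[6,15),[5,14); WM=8
i=9 t=14 v=3: → [14,23),[13,22),[12,21),[11,20),[10,19),[9,18),[8,17),[7,16),[6,15); WM=11; [0,9) fires=6 [1,10) fires=7 [2,11) fires=5
i=10 t=16 v=6: → [16,25),[15,24),[14,23),[13,22),[12,21),[11,20),[10,19),[9,18),[8,17); WM=11
i=11 t=23 v=1: → [23,32),[22,31),[21,30),[20,29),[19,28),[18,27),[17,26),[16,25),[15,24); WM=20; [3,12) fires=5 [4,13) fires=5 [5,14) fires=5 [6,15) fires=6 [7,16) fires=6 [8,17) fires=5 [9,18) fires=5 [10,19) fires=4 [11,20) fires=4
i=12 t=23 v=8: → [23,32),[22,31),[21,30),[20,29),[19,28),[18,27),[17,26),[16,25),[15,24); WM=20
i=13 t=13 v=5: DROP (t<20-2); WM=20
i=14 t=25 v=1: → [25,34),[24,33),[23,32),[22,31),[21,30),[20,29),[19,28),[18,27),[17,26); WM=20
i=15 t=28 v=5: → [28,37),[27,36),[26,35),[25,34),[24,33),[23,32),[22,31),[21,30),[20,29); WM=25; [12,21) fires=3 [13,22) fires=3 [14,23) fires=2 [15,24) fires=3 [16,25) fires=3
i=16 t=24 v=2: → [24,33),[23,32),[22,31),[21,30),[20,29),[19,28),[18,27),[17,26),[16,25); WM=25
i=17 t=30 v=3: → [30,39),[29,38),[28,37),[27,36),[26,35),[25,34),[24,33),[23,32),[22,31); WM=27; [17,26) fires=4 [18,27) fires=4
i=18 t=31 v=1: → [31,40),[30,39),[29,38),[28,37),[27,36),[26,35),[25,34),[24,33),[23,32); WM=27
i=19 t=31 v=1: → [31,40),[30,39),[29,38),[28,37),[27,36),[26,35),[25,34),[24,33),[23,32); WM=28; [19,28) fires=4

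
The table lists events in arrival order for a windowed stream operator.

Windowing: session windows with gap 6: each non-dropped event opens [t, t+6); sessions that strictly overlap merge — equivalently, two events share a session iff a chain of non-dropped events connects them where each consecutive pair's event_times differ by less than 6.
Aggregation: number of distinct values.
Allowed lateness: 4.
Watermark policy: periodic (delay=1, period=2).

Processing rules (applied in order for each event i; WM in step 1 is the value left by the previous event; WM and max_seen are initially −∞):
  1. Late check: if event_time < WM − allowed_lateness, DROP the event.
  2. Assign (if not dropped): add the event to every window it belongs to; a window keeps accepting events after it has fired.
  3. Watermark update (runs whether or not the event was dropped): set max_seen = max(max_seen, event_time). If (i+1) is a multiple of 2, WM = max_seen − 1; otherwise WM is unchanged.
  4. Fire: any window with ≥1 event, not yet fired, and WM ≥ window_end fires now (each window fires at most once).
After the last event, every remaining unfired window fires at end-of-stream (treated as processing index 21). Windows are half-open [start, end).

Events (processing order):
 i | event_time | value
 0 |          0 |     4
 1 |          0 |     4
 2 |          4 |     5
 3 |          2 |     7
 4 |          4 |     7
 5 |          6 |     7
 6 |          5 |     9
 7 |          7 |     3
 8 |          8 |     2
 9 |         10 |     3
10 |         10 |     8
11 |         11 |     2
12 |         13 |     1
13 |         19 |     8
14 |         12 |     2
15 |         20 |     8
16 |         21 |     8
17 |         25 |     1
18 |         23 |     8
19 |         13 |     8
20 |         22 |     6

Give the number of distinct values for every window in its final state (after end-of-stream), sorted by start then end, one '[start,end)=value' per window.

i=0 t=0 v=4: → [0,6); WM=−∞
i=1 t=0 v=4: → [0,6); WM=-1
i=2 t=4 v=5: → [0,10); WM=-1
i=3 t=2 v=7: → [0,10); WM=3
i=4 t=4 v=7: → [0,10); WM=3
i=5 t=6 v=7: → [0,12); WM=5
i=6 t=5 v=9: → [0,12); WM=5
i=7 t=7 v=3: → [0,13); WM=6
i=8 t=8 v=2: → [0,14); WM=6
i=9 t=10 v=3: → [0,16); WM=9
i=10 t=10 v=8: → [0,16); WM=9
i=11 t=11 v=2: → [0,17); WM=10
i=12 t=13 v=1: → [0,19); WM=10
i=13 t=19 v=8: → [19,25); WM=18
i=14 t=12 v=2: DROP (t<18-4); WM=18
i=15 t=20 v=8: → [19,26); WM=19
i=16 t=21 v=8: → [19,27); WM=19
i=17 t=25 v=1: → [19,31); WM=24
i=18 t=23 v=8: → [19,31); WM=24
i=19 t=13 v=8: DROP (t<24-4); WM=24
i=20 t=22 v=6: → [19,31); WM=24

[0,19)=8 [19,31)=3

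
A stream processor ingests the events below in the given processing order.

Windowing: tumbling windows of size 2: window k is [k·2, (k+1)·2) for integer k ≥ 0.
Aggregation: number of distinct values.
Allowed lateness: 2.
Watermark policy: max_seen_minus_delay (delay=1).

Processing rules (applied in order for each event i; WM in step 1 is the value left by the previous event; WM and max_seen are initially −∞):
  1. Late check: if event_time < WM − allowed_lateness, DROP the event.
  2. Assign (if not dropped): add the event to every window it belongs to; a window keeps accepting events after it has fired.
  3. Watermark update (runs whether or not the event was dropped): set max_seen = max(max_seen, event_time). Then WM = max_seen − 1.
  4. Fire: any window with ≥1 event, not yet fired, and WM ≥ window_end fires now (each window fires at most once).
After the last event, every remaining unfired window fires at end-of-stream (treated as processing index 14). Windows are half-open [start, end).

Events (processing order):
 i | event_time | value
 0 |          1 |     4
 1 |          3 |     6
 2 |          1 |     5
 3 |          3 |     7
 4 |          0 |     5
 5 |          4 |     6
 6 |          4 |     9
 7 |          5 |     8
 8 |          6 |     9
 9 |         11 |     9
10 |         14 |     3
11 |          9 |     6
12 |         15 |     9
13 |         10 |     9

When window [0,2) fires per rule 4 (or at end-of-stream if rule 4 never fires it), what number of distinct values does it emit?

1

i=0 t=1 v=4: → [0,2); WM=0
i=1 t=3 v=6: → [2,4); WM=2; [0,2) fires=1
i=2 t=1 v=5: → [0,2); WM=2
i=3 t=3 v=7: → [2,4); WM=2
i=4 t=0 v=5: → [0,2); WM=2
i=5 t=4 v=6: → [4,6); WM=3
i=6 t=4 v=9: → [4,6); WM=3
i=7 t=5 v=8: → [4,6); WM=4; [2,4) fires=2
i=8 t=6 v=9: → [6,8); WM=5
i=9 t=11 v=9: → [10,12); WM=10; [4,6) fires=3 [6,8) fires=1
i=10 t=14 v=3: → [14,16); WM=13; [10,12) fires=1
i=11 t=9 v=6: DROP (t<13-2); WM=13
i=12 t=15 v=9: → [14,16); WM=14
i=13 t=10 v=9: DROP (t<14-2); WM=14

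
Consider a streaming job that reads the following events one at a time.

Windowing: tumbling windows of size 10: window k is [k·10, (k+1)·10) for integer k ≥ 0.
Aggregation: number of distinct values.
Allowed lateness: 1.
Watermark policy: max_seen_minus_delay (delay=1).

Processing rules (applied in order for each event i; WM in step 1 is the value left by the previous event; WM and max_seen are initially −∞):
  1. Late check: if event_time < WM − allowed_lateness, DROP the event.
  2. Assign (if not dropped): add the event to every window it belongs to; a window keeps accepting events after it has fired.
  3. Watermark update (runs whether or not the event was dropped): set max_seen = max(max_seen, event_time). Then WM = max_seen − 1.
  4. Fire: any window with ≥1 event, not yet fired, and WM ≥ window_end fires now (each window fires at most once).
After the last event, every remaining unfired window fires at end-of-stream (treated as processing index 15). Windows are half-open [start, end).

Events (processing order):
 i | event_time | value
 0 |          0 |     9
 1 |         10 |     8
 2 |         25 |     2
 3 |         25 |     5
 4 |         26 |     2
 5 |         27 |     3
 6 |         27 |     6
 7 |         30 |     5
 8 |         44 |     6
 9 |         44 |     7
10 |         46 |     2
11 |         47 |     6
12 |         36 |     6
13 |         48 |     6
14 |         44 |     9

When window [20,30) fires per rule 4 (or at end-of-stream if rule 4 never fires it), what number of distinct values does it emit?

4

i=0 t=0 v=9: → [0,10); WM=-1
i=1 t=10 v=8: → [10,20); WM=9
i=2 t=25 v=2: → [20,30); WM=24; [0,10) fires=1 [10,20) fires=1
i=3 t=25 v=5: → [20,30); WM=24
i=4 t=26 v=2: → [20,30); WM=25
i=5 t=27 v=3: → [20,30); WM=26
i=6 t=27 v=6: → [20,30); WM=26
i=7 t=30 v=5: → [30,40); WM=29
i=8 t=44 v=6: → [40,50); WM=43; [20,30) fires=4 [30,40) fires=1
i=9 t=44 v=7: → [40,50); WM=43
i=10 t=46 v=2: → [40,50); WM=45
i=11 t=47 v=6: → [40,50); WM=46
i=12 t=36 v=6: DROP (t<46-1); WM=46
i=13 t=48 v=6: → [40,50); WM=47
i=14 t=44 v=9: DROP (t<47-1); WM=47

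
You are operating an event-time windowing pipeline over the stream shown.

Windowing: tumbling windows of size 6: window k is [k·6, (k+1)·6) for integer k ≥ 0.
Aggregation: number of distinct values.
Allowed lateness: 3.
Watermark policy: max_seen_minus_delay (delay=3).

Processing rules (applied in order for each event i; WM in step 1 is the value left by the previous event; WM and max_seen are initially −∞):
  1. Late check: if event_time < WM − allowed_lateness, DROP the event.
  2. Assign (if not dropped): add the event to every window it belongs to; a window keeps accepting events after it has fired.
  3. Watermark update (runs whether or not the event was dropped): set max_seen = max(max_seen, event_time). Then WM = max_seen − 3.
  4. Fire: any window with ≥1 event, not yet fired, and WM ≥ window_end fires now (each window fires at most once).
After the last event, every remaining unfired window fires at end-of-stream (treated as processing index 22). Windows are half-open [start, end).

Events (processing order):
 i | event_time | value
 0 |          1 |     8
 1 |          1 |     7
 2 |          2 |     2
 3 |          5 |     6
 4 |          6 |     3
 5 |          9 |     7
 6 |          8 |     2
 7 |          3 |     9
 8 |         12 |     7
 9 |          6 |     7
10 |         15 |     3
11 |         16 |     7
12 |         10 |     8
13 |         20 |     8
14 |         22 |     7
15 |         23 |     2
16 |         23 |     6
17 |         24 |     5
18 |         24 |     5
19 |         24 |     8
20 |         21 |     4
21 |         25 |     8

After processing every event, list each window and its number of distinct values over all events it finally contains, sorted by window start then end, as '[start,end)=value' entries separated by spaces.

i=0 t=1 v=8: → [0,6); WM=-2
i=1 t=1 v=7: → [0,6); WM=-2
i=2 t=2 v=2: → [0,6); WM=-1
i=3 t=5 v=6: → [0,6); WM=2
i=4 t=6 v=3: → [6,12); WM=3
i=5 t=9 v=7: → [6,12); WM=6; [0,6) fires=4
i=6 t=8 v=2: → [6,12); WM=6
i=7 t=3 v=9: → [0,6); WM=6
i=8 t=12 v=7: → [12,18); WM=9
i=9 t=6 v=7: → [6,12); WM=9
i=10 t=15 v=3: → [12,18); WM=12; [6,12) fires=3
i=11 t=16 v=7: → [12,18); WM=13
i=12 t=10 v=8: → [6,12); WM=13
i=13 t=20 v=8: → [18,24); WM=17
i=14 t=22 v=7: → [18,24); WM=19; [12,18) fires=2
i=15 t=23 v=2: → [18,24); WM=20
i=16 t=23 v=6: → [18,24); WM=20
i=17 t=24 v=5: → [24,30); WM=21
i=18 t=24 v=5: → [24,30); WM=21
i=19 t=24 v=8: → [24,30); WM=21
i=20 t=21 v=4: → [18,24); WM=21
i=21 t=25 v=8: → [24,30); WM=22

[0,6)=5 [6,12)=4 [12,18)=2 [18,24)=5 [24,30)=2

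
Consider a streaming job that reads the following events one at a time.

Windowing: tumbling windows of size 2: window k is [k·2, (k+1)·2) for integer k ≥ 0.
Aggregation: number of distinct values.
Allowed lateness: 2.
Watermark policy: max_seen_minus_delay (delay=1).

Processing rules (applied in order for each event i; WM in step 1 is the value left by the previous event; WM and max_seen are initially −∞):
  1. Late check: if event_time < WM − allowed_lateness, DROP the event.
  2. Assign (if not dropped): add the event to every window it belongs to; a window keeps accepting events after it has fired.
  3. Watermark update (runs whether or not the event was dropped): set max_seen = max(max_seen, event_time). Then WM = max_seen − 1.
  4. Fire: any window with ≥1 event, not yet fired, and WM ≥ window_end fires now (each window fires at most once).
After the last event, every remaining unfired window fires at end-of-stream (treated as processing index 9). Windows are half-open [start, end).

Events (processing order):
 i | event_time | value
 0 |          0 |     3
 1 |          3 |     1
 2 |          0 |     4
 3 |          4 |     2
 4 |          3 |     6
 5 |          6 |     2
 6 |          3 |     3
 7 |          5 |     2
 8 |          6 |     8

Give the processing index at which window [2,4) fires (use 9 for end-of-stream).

i=0 t=0 v=3: → [0,2); WM=-1
i=1 t=3 v=1: → [2,4); WM=2; [0,2) fires=1
i=2 t=0 v=4: → [0,2); WM=2
i=3 t=4 v=2: → [4,6); WM=3
i=4 t=3 v=6: → [2,4); WM=3
i=5 t=6 v=2: → [6,8); WM=5; [2,4) fires=2
i=6 t=3 v=3: → [2,4); WM=5
i=7 t=5 v=2: → [4,6); WM=5
i=8 t=6 v=8: → [6,8); WM=5

5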